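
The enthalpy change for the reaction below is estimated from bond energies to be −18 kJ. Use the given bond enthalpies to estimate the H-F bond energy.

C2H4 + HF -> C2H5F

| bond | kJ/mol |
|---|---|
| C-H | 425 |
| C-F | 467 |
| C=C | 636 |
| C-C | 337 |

D(H-F) ≈ 575 kJ/mol

Let D be the H-F bond energy.
Σ(broken) = 4×425 + 1×636 + 1×D = 2336 + D
Σ(formed) = 1×337 + 1×467 + 5×425 = 2929
ΔH = Σ(broken) − Σ(formed) = (2336 + D) − (2929) = −593 + D
Setting this equal to −18 kJ gives D = 575 kJ/mol.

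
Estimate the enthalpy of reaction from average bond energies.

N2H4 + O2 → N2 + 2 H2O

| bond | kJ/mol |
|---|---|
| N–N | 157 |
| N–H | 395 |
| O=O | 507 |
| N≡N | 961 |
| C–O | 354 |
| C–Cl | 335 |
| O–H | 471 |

Bonds broken (reactants):
  N–H: 4 × 395 = 1580
  N–N: 1 × 157 = 157
  O=O: 1 × 507 = 507
  Σ(broken) = 2244 kJ
Bonds formed (products):
  N≡N: 1 × 961 = 961
  O–H: 4 × 471 = 1884
  Σ(formed) = 2845 kJ
ΔH = Σ(broken) − Σ(formed) = 2244 − 2845 = −601 kJ

ΔH ≈ −601 kJ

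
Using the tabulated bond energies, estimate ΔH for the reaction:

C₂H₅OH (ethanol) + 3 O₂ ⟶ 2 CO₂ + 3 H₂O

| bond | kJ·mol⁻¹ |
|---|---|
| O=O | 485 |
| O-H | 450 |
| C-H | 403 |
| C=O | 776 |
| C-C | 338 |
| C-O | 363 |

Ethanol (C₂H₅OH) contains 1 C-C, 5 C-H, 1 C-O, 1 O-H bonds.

ΔH ≈ −1183 kJ

Bonds broken (reactants):
  C-C: 1 × 338 = 338
  C-H: 5 × 403 = 2015
  C-O: 1 × 363 = 363
  O-H: 1 × 450 = 450
  O=O: 3 × 485 = 1455
  Σ(broken) = 4621 kJ
Bonds formed (products):
  C=O: 4 × 776 = 3104
  O-H: 6 × 450 = 2700
  Σ(formed) = 5804 kJ
ΔH = Σ(broken) − Σ(formed) = 4621 − 5804 = −1183 kJ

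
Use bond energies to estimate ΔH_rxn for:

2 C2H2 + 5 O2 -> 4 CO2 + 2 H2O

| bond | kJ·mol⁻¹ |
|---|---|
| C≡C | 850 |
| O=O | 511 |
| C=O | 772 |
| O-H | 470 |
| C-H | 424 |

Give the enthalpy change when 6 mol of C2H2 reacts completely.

Bonds broken (reactants):
  C≡C: 2 × 850 = 1700
  C-H: 4 × 424 = 1696
  O=O: 5 × 511 = 2555
  Σ(broken) = 5951 kJ
Bonds formed (products):
  C=O: 8 × 772 = 6176
  O-H: 4 × 470 = 1880
  Σ(formed) = 8056 kJ
ΔH = Σ(broken) − Σ(formed) = 5951 − 8056 = −2105 kJ
For 3× the reaction as written: 3 × (−2105) = −6315 kJ

ΔH = −6315 kJ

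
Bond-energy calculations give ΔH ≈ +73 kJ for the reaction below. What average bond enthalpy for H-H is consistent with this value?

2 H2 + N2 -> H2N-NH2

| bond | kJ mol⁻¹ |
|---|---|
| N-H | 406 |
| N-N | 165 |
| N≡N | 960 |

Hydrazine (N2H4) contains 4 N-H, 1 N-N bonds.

D(H-H) ≈ 451 kJ/mol

Let D be the H-H bond energy.
Σ(broken) = 2×D + 1×960 = 960 + 2D
Σ(formed) = 4×406 + 1×165 = 1789
ΔH = Σ(broken) − Σ(formed) = (960 + 2D) − (1789) = −829 + 2D
Setting this equal to +73 kJ gives 2D = 902, so D = 451 kJ/mol.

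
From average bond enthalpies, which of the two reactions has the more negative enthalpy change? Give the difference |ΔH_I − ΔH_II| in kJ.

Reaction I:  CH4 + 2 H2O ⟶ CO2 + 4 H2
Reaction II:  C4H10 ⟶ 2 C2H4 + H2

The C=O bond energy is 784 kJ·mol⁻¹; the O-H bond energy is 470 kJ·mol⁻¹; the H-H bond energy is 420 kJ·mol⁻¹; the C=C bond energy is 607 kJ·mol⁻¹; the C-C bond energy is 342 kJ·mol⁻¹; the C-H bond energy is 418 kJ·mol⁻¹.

Reaction I:
  Bonds broken (reactants):
    C-H: 4 × 418 = 1672
    O-H: 4 × 470 = 1880
    Σ(broken) = 3552 kJ
  Bonds formed (products):
    C=O: 2 × 784 = 1568
    H-H: 4 × 420 = 1680
    Σ(formed) = 3248 kJ
  ΔH_I = 3552 − 3248 = +304 kJ
Reaction II:
  Bonds broken (reactants):
    C-C: 3 × 342 = 1026
    C-H: 10 × 418 = 4180
    Σ(broken) = 5206 kJ
  Bonds formed (products):
    C-H: 8 × 418 = 3344
    C=C: 2 × 607 = 1214
    H-H: 1 × 420 = 420
    Σ(formed) = 4978 kJ
  ΔH_II = 5206 − 4978 = +228 kJ
ΔH_I − ΔH_II = +76 kJ, so reaction II has the more negative ΔH; |ΔH_I − ΔH_II| = 76 kJ.

Reaction II, by 76 kJ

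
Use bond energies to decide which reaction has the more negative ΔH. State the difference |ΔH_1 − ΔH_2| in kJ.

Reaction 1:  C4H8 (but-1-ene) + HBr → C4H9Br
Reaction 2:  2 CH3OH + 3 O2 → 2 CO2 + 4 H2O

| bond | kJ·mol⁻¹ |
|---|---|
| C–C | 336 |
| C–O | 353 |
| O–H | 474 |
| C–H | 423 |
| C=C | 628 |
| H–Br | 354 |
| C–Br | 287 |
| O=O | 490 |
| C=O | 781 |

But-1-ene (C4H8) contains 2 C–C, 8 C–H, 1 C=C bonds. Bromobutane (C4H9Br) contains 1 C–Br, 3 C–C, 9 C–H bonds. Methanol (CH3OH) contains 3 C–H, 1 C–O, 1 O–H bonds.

Reaction 2, by 1190 kJ

Reaction 1:
  Bonds broken (reactants):
    C–C: 2 × 336 = 672
    C–H: 8 × 423 = 3384
    C=C: 1 × 628 = 628
    H–Br: 1 × 354 = 354
    Σ(broken) = 5038 kJ
  Bonds formed (products):
    C–Br: 1 × 287 = 287
    C–C: 3 × 336 = 1008
    C–H: 9 × 423 = 3807
    Σ(formed) = 5102 kJ
  ΔH_1 = 5038 − 5102 = −64 kJ
Reaction 2:
  Bonds broken (reactants):
    C–H: 6 × 423 = 2538
    C–O: 2 × 353 = 706
    O–H: 2 × 474 = 948
    O=O: 3 × 490 = 1470
    Σ(broken) = 5662 kJ
  Bonds formed (products):
    C=O: 4 × 781 = 3124
    O–H: 8 × 474 = 3792
    Σ(formed) = 6916 kJ
  ΔH_2 = 5662 − 6916 = −1254 kJ
ΔH_1 − ΔH_2 = +1190 kJ, so reaction 2 has the more negative ΔH; |ΔH_1 − ΔH_2| = 1190 kJ.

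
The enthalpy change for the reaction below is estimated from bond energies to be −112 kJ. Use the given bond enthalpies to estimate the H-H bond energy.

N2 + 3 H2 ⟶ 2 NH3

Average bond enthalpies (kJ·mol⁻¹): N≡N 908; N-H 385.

Let D be the H-H bond energy.
Σ(broken) = 3×D + 1×908 = 908 + 3D
Σ(formed) = 6×385 = 2310
ΔH = Σ(broken) − Σ(formed) = (908 + 3D) − (2310) = −1402 + 3D
Setting this equal to −112 kJ gives 3D = 1290, so D = 430 kJ/mol.

D(H-H) ≈ 430 kJ/mol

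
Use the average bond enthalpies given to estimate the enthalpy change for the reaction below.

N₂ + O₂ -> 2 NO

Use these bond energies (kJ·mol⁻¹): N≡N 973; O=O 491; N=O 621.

Bonds broken (reactants):
  N≡N: 1 × 973 = 973
  O=O: 1 × 491 = 491
  Σ(broken) = 1464 kJ
Bonds formed (products):
  N=O: 2 × 621 = 1242
  Σ(formed) = 1242 kJ
ΔH = Σ(broken) − Σ(formed) = 1464 − 1242 = +222 kJ

ΔH ≈ +222 kJ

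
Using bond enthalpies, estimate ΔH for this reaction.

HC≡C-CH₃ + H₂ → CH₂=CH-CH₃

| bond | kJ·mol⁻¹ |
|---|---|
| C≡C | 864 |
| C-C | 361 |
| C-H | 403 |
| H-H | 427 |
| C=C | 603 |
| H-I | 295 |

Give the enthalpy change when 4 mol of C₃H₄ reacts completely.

ΔH = −472 kJ

Bonds broken (reactants):
  C≡C: 1 × 864 = 864
  C-C: 1 × 361 = 361
  C-H: 4 × 403 = 1612
  H-H: 1 × 427 = 427
  Σ(broken) = 3264 kJ
Bonds formed (products):
  C-C: 1 × 361 = 361
  C-H: 6 × 403 = 2418
  C=C: 1 × 603 = 603
  Σ(formed) = 3382 kJ
ΔH = Σ(broken) − Σ(formed) = 3264 − 3382 = −118 kJ
For 4× the reaction as written: 4 × (−118) = −472 kJ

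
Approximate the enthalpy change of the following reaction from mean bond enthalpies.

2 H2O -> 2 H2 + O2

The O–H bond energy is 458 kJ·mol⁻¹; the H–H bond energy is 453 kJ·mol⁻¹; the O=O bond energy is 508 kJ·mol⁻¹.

ΔH ≈ +418 kJ

Bonds broken (reactants):
  O–H: 4 × 458 = 1832
  Σ(broken) = 1832 kJ
Bonds formed (products):
  H–H: 2 × 453 = 906
  O=O: 1 × 508 = 508
  Σ(formed) = 1414 kJ
ΔH = Σ(broken) − Σ(formed) = 1832 − 1414 = +418 kJ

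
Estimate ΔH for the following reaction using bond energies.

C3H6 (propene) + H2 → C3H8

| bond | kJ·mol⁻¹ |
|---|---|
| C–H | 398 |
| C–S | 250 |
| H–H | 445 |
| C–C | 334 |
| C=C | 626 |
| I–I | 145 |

ΔH ≈ −59 kJ

Bonds broken (reactants):
  C–C: 1 × 334 = 334
  C–H: 6 × 398 = 2388
  C=C: 1 × 626 = 626
  H–H: 1 × 445 = 445
  Σ(broken) = 3793 kJ
Bonds formed (products):
  C–C: 2 × 334 = 668
  C–H: 8 × 398 = 3184
  Σ(formed) = 3852 kJ
ΔH = Σ(broken) − Σ(formed) = 3793 − 3852 = −59 kJ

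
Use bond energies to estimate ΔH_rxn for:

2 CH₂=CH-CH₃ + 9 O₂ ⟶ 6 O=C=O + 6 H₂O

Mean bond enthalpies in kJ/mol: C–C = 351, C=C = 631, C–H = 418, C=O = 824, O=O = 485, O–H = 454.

Bonds broken (reactants):
  C–C: 2 × 351 = 702
  C–H: 12 × 418 = 5016
  C=C: 2 × 631 = 1262
  O=O: 9 × 485 = 4365
  Σ(broken) = 11345 kJ
Bonds formed (products):
  C=O: 12 × 824 = 9888
  O–H: 12 × 454 = 5448
  Σ(formed) = 15336 kJ
ΔH = Σ(broken) − Σ(formed) = 11345 − 15336 = −3991 kJ

ΔH ≈ −3991 kJ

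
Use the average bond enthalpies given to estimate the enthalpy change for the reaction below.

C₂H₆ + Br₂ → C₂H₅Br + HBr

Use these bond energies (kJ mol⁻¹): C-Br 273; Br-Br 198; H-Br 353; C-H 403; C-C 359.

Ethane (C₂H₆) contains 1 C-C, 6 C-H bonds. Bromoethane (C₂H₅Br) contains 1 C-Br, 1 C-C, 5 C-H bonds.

Bonds broken (reactants):
  Br-Br: 1 × 198 = 198
  C-C: 1 × 359 = 359
  C-H: 6 × 403 = 2418
  Σ(broken) = 2975 kJ
Bonds formed (products):
  C-Br: 1 × 273 = 273
  C-C: 1 × 359 = 359
  C-H: 5 × 403 = 2015
  H-Br: 1 × 353 = 353
  Σ(formed) = 3000 kJ
ΔH = Σ(broken) − Σ(formed) = 2975 − 3000 = −25 kJ

ΔH ≈ −25 kJ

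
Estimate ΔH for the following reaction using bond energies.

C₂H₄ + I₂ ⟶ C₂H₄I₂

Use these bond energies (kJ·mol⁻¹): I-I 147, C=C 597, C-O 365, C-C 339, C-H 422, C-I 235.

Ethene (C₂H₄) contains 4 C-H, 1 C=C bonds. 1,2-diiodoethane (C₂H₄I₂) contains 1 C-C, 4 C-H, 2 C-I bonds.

ΔH ≈ −65 kJ

Bonds broken (reactants):
  C-H: 4 × 422 = 1688
  C=C: 1 × 597 = 597
  I-I: 1 × 147 = 147
  Σ(broken) = 2432 kJ
Bonds formed (products):
  C-C: 1 × 339 = 339
  C-H: 4 × 422 = 1688
  C-I: 2 × 235 = 470
  Σ(formed) = 2497 kJ
ΔH = Σ(broken) − Σ(formed) = 2432 − 2497 = −65 kJ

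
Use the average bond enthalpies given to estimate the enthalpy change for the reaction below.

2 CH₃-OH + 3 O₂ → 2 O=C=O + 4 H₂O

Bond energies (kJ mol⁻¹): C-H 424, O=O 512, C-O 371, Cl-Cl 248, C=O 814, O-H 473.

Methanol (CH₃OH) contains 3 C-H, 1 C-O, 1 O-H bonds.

ΔH ≈ −1272 kJ

Bonds broken (reactants):
  C-H: 6 × 424 = 2544
  C-O: 2 × 371 = 742
  O-H: 2 × 473 = 946
  O=O: 3 × 512 = 1536
  Σ(broken) = 5768 kJ
Bonds formed (products):
  C=O: 4 × 814 = 3256
  O-H: 8 × 473 = 3784
  Σ(formed) = 7040 kJ
ΔH = Σ(broken) − Σ(formed) = 5768 − 7040 = −1272 kJ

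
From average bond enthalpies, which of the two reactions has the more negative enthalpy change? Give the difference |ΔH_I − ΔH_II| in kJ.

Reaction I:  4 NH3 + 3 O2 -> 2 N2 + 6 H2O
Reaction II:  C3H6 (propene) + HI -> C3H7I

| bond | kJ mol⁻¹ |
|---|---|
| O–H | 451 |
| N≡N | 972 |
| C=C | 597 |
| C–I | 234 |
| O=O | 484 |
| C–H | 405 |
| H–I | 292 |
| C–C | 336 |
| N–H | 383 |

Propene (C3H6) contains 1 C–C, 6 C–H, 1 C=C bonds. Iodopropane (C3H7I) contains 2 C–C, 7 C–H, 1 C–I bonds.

Reaction I:
  Bonds broken (reactants):
    N–H: 12 × 383 = 4596
    O=O: 3 × 484 = 1452
    Σ(broken) = 6048 kJ
  Bonds formed (products):
    N≡N: 2 × 972 = 1944
    O–H: 12 × 451 = 5412
    Σ(formed) = 7356 kJ
  ΔH_I = 6048 − 7356 = −1308 kJ
Reaction II:
  Bonds broken (reactants):
    C–C: 1 × 336 = 336
    C–H: 6 × 405 = 2430
    C=C: 1 × 597 = 597
    H–I: 1 × 292 = 292
    Σ(broken) = 3655 kJ
  Bonds formed (products):
    C–C: 2 × 336 = 672
    C–H: 7 × 405 = 2835
    C–I: 1 × 234 = 234
    Σ(formed) = 3741 kJ
  ΔH_II = 3655 − 3741 = −86 kJ
ΔH_I − ΔH_II = −1222 kJ, so reaction I has the more negative ΔH; |ΔH_I − ΔH_II| = 1222 kJ.

Reaction I, by 1222 kJ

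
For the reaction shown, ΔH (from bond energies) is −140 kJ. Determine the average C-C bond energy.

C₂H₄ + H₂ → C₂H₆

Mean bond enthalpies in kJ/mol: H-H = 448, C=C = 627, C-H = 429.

Let D be the C-C bond energy.
Σ(broken) = 4×429 + 1×627 + 1×448 = 2791
Σ(formed) = 1×D + 6×429 = 2574 + D
ΔH = Σ(broken) − Σ(formed) = (2791) − (2574 + D) = +217 − D
Setting this equal to −140 kJ gives D = 357 kJ/mol.

D(C-C) ≈ 357 kJ/mol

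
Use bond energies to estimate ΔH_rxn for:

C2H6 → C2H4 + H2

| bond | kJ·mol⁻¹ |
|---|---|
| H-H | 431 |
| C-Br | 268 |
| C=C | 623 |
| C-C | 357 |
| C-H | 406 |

ΔH ≈ +115 kJ

Bonds broken (reactants):
  C-C: 1 × 357 = 357
  C-H: 6 × 406 = 2436
  Σ(broken) = 2793 kJ
Bonds formed (products):
  C-H: 4 × 406 = 1624
  C=C: 1 × 623 = 623
  H-H: 1 × 431 = 431
  Σ(formed) = 2678 kJ
ΔH = Σ(broken) − Σ(formed) = 2793 − 2678 = +115 kJ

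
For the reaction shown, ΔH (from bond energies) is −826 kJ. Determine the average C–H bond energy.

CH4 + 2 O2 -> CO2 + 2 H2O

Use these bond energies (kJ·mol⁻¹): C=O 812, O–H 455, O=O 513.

D(C–H) ≈ 398 kJ/mol

Let D be the C–H bond energy.
Σ(broken) = 4×D + 2×513 = 1026 + 4D
Σ(formed) = 2×812 + 4×455 = 3444
ΔH = Σ(broken) − Σ(formed) = (1026 + 4D) − (3444) = −2418 + 4D
Setting this equal to −826 kJ gives 4D = 1592, so D = 398 kJ/mol.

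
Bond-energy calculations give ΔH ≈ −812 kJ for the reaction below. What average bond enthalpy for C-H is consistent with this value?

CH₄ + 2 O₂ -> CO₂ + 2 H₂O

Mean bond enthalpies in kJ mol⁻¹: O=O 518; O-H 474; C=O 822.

Let D be the C-H bond energy.
Σ(broken) = 4×D + 2×518 = 1036 + 4D
Σ(formed) = 2×822 + 4×474 = 3540
ΔH = Σ(broken) − Σ(formed) = (1036 + 4D) − (3540) = −2504 + 4D
Setting this equal to −812 kJ gives 4D = 1692, so D = 423 kJ/mol.

D(C-H) ≈ 423 kJ/mol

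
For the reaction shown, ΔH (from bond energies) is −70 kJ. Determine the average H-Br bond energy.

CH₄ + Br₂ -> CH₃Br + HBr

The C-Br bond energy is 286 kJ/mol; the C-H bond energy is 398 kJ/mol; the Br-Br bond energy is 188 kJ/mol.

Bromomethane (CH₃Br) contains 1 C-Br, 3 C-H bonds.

Let D be the H-Br bond energy.
Σ(broken) = 1×188 + 4×398 = 1780
Σ(formed) = 1×286 + 3×398 + 1×D = 1480 + D
ΔH = Σ(broken) − Σ(formed) = (1780) − (1480 + D) = +300 − D
Setting this equal to −70 kJ gives D = 370 kJ/mol.

D(H-Br) ≈ 370 kJ/mol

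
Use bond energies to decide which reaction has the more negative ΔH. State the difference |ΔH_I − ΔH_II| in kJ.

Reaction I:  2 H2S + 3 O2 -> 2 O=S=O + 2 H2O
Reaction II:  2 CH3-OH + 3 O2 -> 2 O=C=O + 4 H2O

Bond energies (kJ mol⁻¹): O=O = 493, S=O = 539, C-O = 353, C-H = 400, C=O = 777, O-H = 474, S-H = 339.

Reaction II, by 150 kJ

Reaction I:
  Bonds broken (reactants):
    O=O: 3 × 493 = 1479
    S-H: 4 × 339 = 1356
    Σ(broken) = 2835 kJ
  Bonds formed (products):
    O-H: 4 × 474 = 1896
    S=O: 4 × 539 = 2156
    Σ(formed) = 4052 kJ
  ΔH_I = 2835 − 4052 = −1217 kJ
Reaction II:
  Bonds broken (reactants):
    C-H: 6 × 400 = 2400
    C-O: 2 × 353 = 706
    O-H: 2 × 474 = 948
    O=O: 3 × 493 = 1479
    Σ(broken) = 5533 kJ
  Bonds formed (products):
    C=O: 4 × 777 = 3108
    O-H: 8 × 474 = 3792
    Σ(formed) = 6900 kJ
  ΔH_II = 5533 − 6900 = −1367 kJ
ΔH_I − ΔH_II = +150 kJ, so reaction II has the more negative ΔH; |ΔH_I − ΔH_II| = 150 kJ.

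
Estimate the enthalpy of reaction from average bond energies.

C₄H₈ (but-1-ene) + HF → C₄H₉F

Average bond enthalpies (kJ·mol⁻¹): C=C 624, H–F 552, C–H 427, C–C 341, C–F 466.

Bonds broken (reactants):
  C–C: 2 × 341 = 682
  C–H: 8 × 427 = 3416
  C=C: 1 × 624 = 624
  H–F: 1 × 552 = 552
  Σ(broken) = 5274 kJ
Bonds formed (products):
  C–C: 3 × 341 = 1023
  C–F: 1 × 466 = 466
  C–H: 9 × 427 = 3843
  Σ(formed) = 5332 kJ
ΔH = Σ(broken) − Σ(formed) = 5274 − 5332 = −58 kJ

ΔH ≈ −58 kJ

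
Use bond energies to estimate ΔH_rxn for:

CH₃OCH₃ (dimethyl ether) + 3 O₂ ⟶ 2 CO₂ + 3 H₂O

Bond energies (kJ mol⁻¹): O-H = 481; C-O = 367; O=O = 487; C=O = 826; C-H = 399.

Bonds broken (reactants):
  C-H: 6 × 399 = 2394
  C-O: 2 × 367 = 734
  O=O: 3 × 487 = 1461
  Σ(broken) = 4589 kJ
Bonds formed (products):
  C=O: 4 × 826 = 3304
  O-H: 6 × 481 = 2886
  Σ(formed) = 6190 kJ
ΔH = Σ(broken) − Σ(formed) = 4589 − 6190 = −1601 kJ

ΔH ≈ −1601 kJ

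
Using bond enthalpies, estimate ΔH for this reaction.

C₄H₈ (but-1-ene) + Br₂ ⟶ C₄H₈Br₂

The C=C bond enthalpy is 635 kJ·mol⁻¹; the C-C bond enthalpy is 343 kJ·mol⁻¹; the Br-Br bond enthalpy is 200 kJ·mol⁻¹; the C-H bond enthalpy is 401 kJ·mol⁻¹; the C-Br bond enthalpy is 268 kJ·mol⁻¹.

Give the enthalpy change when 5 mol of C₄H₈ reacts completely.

Bonds broken (reactants):
  Br-Br: 1 × 200 = 200
  C-C: 2 × 343 = 686
  C-H: 8 × 401 = 3208
  C=C: 1 × 635 = 635
  Σ(broken) = 4729 kJ
Bonds formed (products):
  C-Br: 2 × 268 = 536
  C-C: 3 × 343 = 1029
  C-H: 8 × 401 = 3208
  Σ(formed) = 4773 kJ
ΔH = Σ(broken) − Σ(formed) = 4729 − 4773 = −44 kJ
For 5× the reaction as written: 5 × (−44) = −220 kJ

ΔH = −220 kJ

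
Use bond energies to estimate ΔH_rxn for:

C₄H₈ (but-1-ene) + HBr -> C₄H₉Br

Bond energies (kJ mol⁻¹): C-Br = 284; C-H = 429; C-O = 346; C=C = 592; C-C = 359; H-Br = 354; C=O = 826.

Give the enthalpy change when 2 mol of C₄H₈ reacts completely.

Bonds broken (reactants):
  C-C: 2 × 359 = 718
  C-H: 8 × 429 = 3432
  C=C: 1 × 592 = 592
  H-Br: 1 × 354 = 354
  Σ(broken) = 5096 kJ
Bonds formed (products):
  C-Br: 1 × 284 = 284
  C-C: 3 × 359 = 1077
  C-H: 9 × 429 = 3861
  Σ(formed) = 5222 kJ
ΔH = Σ(broken) − Σ(formed) = 5096 − 5222 = −126 kJ
For 2× the reaction as written: 2 × (−126) = −252 kJ

ΔH = −252 kJ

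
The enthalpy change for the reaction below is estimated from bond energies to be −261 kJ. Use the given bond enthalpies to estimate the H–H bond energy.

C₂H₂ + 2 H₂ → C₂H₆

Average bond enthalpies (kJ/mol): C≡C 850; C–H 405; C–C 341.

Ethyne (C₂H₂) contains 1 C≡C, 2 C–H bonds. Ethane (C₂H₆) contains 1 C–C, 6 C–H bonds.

D(H–H) ≈ 425 kJ/mol

Let D be the H–H bond energy.
Σ(broken) = 1×850 + 2×405 + 2×D = 1660 + 2D
Σ(formed) = 1×341 + 6×405 = 2771
ΔH = Σ(broken) − Σ(formed) = (1660 + 2D) − (2771) = −1111 + 2D
Setting this equal to −261 kJ gives 2D = 850, so D = 425 kJ/mol.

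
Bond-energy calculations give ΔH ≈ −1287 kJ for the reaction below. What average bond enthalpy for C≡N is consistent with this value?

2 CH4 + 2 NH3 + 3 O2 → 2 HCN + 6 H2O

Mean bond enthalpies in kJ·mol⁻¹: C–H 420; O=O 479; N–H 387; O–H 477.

D(C≡N) ≈ 921 kJ/mol

Let D be the C≡N bond energy.
Σ(broken) = 8×420 + 6×387 + 3×479 = 7119
Σ(formed) = 2×D + 2×420 + 12×477 = 6564 + 2D
ΔH = Σ(broken) − Σ(formed) = (7119) − (6564 + 2D) = +555 − 2D
Setting this equal to −1287 kJ gives 2D = 1842, so D = 921 kJ/mol.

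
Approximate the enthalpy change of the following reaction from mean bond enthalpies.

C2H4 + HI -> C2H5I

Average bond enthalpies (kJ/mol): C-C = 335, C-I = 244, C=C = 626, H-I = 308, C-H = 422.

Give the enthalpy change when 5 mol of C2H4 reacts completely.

Bonds broken (reactants):
  C-H: 4 × 422 = 1688
  C=C: 1 × 626 = 626
  H-I: 1 × 308 = 308
  Σ(broken) = 2622 kJ
Bonds formed (products):
  C-C: 1 × 335 = 335
  C-H: 5 × 422 = 2110
  C-I: 1 × 244 = 244
  Σ(formed) = 2689 kJ
ΔH = Σ(broken) − Σ(formed) = 2622 − 2689 = −67 kJ
For 5× the reaction as written: 5 × (−67) = −335 kJ

ΔH = −335 kJ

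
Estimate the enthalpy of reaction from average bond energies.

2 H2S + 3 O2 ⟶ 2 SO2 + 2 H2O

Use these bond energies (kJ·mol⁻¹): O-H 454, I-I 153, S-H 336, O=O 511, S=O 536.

ΔH ≈ −1083 kJ

Bonds broken (reactants):
  O=O: 3 × 511 = 1533
  S-H: 4 × 336 = 1344
  Σ(broken) = 2877 kJ
Bonds formed (products):
  O-H: 4 × 454 = 1816
  S=O: 4 × 536 = 2144
  Σ(formed) = 3960 kJ
ΔH = Σ(broken) − Σ(formed) = 2877 − 3960 = −1083 kJ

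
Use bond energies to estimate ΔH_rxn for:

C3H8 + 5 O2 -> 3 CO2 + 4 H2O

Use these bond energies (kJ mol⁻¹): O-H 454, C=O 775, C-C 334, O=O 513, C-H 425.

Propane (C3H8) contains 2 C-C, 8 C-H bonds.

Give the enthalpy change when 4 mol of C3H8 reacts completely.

ΔH = −6596 kJ

Bonds broken (reactants):
  C-C: 2 × 334 = 668
  C-H: 8 × 425 = 3400
  O=O: 5 × 513 = 2565
  Σ(broken) = 6633 kJ
Bonds formed (products):
  C=O: 6 × 775 = 4650
  O-H: 8 × 454 = 3632
  Σ(formed) = 8282 kJ
ΔH = Σ(broken) − Σ(formed) = 6633 − 8282 = −1649 kJ
For 4× the reaction as written: 4 × (−1649) = −6596 kJ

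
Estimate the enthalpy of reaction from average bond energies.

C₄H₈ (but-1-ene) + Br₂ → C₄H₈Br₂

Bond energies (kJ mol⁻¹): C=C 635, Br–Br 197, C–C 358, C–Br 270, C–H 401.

Bonds broken (reactants):
  Br–Br: 1 × 197 = 197
  C–C: 2 × 358 = 716
  C–H: 8 × 401 = 3208
  C=C: 1 × 635 = 635
  Σ(broken) = 4756 kJ
Bonds formed (products):
  C–Br: 2 × 270 = 540
  C–C: 3 × 358 = 1074
  C–H: 8 × 401 = 3208
  Σ(formed) = 4822 kJ
ΔH = Σ(broken) − Σ(formed) = 4756 − 4822 = −66 kJ

ΔH ≈ −66 kJ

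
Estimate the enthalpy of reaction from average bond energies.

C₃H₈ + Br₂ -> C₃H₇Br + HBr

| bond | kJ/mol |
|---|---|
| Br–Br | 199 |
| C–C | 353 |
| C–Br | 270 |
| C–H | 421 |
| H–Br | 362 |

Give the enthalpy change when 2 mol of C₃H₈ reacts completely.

Bonds broken (reactants):
  Br–Br: 1 × 199 = 199
  C–C: 2 × 353 = 706
  C–H: 8 × 421 = 3368
  Σ(broken) = 4273 kJ
Bonds formed (products):
  C–Br: 1 × 270 = 270
  C–C: 2 × 353 = 706
  C–H: 7 × 421 = 2947
  H–Br: 1 × 362 = 362
  Σ(formed) = 4285 kJ
ΔH = Σ(broken) − Σ(formed) = 4273 − 4285 = −12 kJ
For 2× the reaction as written: 2 × (−12) = −24 kJ

ΔH = −24 kJ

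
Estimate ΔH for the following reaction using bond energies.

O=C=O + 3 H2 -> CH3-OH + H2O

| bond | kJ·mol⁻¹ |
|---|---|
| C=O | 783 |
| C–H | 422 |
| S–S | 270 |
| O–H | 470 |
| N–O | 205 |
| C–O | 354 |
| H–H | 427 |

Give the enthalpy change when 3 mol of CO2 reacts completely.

ΔH = −549 kJ

Bonds broken (reactants):
  C=O: 2 × 783 = 1566
  H–H: 3 × 427 = 1281
  Σ(broken) = 2847 kJ
Bonds formed (products):
  C–H: 3 × 422 = 1266
  C–O: 1 × 354 = 354
  O–H: 3 × 470 = 1410
  Σ(formed) = 3030 kJ
ΔH = Σ(broken) − Σ(formed) = 2847 − 3030 = −183 kJ
For 3× the reaction as written: 3 × (−183) = −549 kJ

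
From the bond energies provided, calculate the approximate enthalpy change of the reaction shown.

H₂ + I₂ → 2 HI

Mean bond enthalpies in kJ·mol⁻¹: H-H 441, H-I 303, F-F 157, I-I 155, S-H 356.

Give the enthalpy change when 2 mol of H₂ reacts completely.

ΔH = −20 kJ

Bonds broken (reactants):
  H-H: 1 × 441 = 441
  I-I: 1 × 155 = 155
  Σ(broken) = 596 kJ
Bonds formed (products):
  H-I: 2 × 303 = 606
  Σ(formed) = 606 kJ
ΔH = Σ(broken) − Σ(formed) = 596 − 606 = −10 kJ
For 2× the reaction as written: 2 × (−10) = −20 kJ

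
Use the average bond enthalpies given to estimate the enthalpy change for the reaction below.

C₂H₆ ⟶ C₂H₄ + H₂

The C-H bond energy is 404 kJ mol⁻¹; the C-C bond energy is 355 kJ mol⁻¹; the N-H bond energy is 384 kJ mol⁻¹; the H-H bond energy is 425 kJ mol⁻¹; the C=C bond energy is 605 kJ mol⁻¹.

Bonds broken (reactants):
  C-C: 1 × 355 = 355
  C-H: 6 × 404 = 2424
  Σ(broken) = 2779 kJ
Bonds formed (products):
  C-H: 4 × 404 = 1616
  C=C: 1 × 605 = 605
  H-H: 1 × 425 = 425
  Σ(formed) = 2646 kJ
ΔH = Σ(broken) − Σ(formed) = 2779 − 2646 = +133 kJ

ΔH ≈ +133 kJ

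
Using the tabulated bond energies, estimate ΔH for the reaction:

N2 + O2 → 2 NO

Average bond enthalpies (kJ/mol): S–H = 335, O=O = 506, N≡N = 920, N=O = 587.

ΔH ≈ +252 kJ

Bonds broken (reactants):
  N≡N: 1 × 920 = 920
  O=O: 1 × 506 = 506
  Σ(broken) = 1426 kJ
Bonds formed (products):
  N=O: 2 × 587 = 1174
  Σ(formed) = 1174 kJ
ΔH = Σ(broken) − Σ(formed) = 1426 − 1174 = +252 kJ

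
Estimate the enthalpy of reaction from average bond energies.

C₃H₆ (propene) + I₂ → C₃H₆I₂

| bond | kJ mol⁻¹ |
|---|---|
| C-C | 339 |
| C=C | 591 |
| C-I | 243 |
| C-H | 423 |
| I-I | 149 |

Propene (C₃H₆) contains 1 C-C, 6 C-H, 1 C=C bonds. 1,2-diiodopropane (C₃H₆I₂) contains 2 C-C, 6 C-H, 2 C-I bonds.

Bonds broken (reactants):
  C-C: 1 × 339 = 339
  C-H: 6 × 423 = 2538
  C=C: 1 × 591 = 591
  I-I: 1 × 149 = 149
  Σ(broken) = 3617 kJ
Bonds formed (products):
  C-C: 2 × 339 = 678
  C-H: 6 × 423 = 2538
  C-I: 2 × 243 = 486
  Σ(formed) = 3702 kJ
ΔH = Σ(broken) − Σ(formed) = 3617 − 3702 = −85 kJ

ΔH ≈ −85 kJ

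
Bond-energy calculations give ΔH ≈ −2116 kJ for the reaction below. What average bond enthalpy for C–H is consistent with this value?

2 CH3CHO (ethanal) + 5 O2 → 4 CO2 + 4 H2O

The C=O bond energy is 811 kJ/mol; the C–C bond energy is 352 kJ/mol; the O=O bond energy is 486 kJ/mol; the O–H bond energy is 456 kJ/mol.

D(C–H) ≈ 408 kJ/mol

Let D be the C–H bond energy.
Σ(broken) = 2×352 + 8×D + 2×811 + 5×486 = 4756 + 8D
Σ(formed) = 8×811 + 8×456 = 10136
ΔH = Σ(broken) − Σ(formed) = (4756 + 8D) − (10136) = −5380 + 8D
Setting this equal to −2116 kJ gives 8D = 3264, so D = 408 kJ/mol.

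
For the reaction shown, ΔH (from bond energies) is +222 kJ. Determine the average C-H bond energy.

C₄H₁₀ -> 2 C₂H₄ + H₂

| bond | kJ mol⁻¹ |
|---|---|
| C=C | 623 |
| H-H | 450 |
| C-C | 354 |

D(C-H) ≈ 428 kJ/mol

Let D be the C-H bond energy.
Σ(broken) = 3×354 + 10×D = 1062 + 10D
Σ(formed) = 8×D + 2×623 + 1×450 = 1696 + 8D
ΔH = Σ(broken) − Σ(formed) = (1062 + 10D) − (1696 + 8D) = −634 + 2D
Setting this equal to +222 kJ gives 2D = 856, so D = 428 kJ/mol.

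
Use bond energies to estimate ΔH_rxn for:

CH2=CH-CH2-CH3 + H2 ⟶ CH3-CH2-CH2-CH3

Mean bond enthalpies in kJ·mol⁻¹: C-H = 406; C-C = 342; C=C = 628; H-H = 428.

ΔH ≈ −98 kJ

Bonds broken (reactants):
  C-C: 2 × 342 = 684
  C-H: 8 × 406 = 3248
  C=C: 1 × 628 = 628
  H-H: 1 × 428 = 428
  Σ(broken) = 4988 kJ
Bonds formed (products):
  C-C: 3 × 342 = 1026
  C-H: 10 × 406 = 4060
  Σ(formed) = 5086 kJ
ΔH = Σ(broken) − Σ(formed) = 4988 − 5086 = −98 kJ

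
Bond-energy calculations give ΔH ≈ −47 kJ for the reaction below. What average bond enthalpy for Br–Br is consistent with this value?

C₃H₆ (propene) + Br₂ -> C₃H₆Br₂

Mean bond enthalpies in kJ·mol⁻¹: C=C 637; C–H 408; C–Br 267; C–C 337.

D(Br–Br) ≈ 187 kJ/mol

Let D be the Br–Br bond energy.
Σ(broken) = 1×D + 1×337 + 6×408 + 1×637 = 3422 + D
Σ(formed) = 2×267 + 2×337 + 6×408 = 3656
ΔH = Σ(broken) − Σ(formed) = (3422 + D) − (3656) = −234 + D
Setting this equal to −47 kJ gives D = 187 kJ/mol.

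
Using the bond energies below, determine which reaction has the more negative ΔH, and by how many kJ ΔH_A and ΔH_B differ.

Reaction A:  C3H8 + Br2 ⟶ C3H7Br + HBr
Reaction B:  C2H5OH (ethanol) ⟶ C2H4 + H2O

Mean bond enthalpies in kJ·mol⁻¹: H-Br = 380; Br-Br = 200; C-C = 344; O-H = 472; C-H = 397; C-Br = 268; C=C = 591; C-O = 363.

Reaction A:
  Bonds broken (reactants):
    Br-Br: 1 × 200 = 200
    C-C: 2 × 344 = 688
    C-H: 8 × 397 = 3176
    Σ(broken) = 4064 kJ
  Bonds formed (products):
    C-Br: 1 × 268 = 268
    C-C: 2 × 344 = 688
    C-H: 7 × 397 = 2779
    H-Br: 1 × 380 = 380
    Σ(formed) = 4115 kJ
  ΔH_A = 4064 − 4115 = −51 kJ
Reaction B:
  Bonds broken (reactants):
    C-C: 1 × 344 = 344
    C-H: 5 × 397 = 1985
    C-O: 1 × 363 = 363
    O-H: 1 × 472 = 472
    Σ(broken) = 3164 kJ
  Bonds formed (products):
    C-H: 4 × 397 = 1588
    C=C: 1 × 591 = 591
    O-H: 2 × 472 = 944
    Σ(formed) = 3123 kJ
  ΔH_B = 3164 − 3123 = +41 kJ
ΔH_A − ΔH_B = −92 kJ, so reaction A has the more negative ΔH; |ΔH_A − ΔH_B| = 92 kJ.

Reaction A, by 92 kJ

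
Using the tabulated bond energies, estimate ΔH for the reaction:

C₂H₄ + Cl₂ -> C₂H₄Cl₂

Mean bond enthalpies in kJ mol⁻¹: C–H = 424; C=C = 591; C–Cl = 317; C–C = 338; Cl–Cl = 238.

ΔH ≈ −143 kJ

Bonds broken (reactants):
  C–H: 4 × 424 = 1696
  C=C: 1 × 591 = 591
  Cl–Cl: 1 × 238 = 238
  Σ(broken) = 2525 kJ
Bonds formed (products):
  C–C: 1 × 338 = 338
  C–Cl: 2 × 317 = 634
  C–H: 4 × 424 = 1696
  Σ(formed) = 2668 kJ
ΔH = Σ(broken) − Σ(formed) = 2525 − 2668 = −143 kJ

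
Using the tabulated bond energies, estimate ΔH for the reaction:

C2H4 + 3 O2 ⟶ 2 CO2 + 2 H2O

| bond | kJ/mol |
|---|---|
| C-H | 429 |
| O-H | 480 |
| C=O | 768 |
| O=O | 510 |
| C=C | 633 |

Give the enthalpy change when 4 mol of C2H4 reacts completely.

ΔH = −4452 kJ

Bonds broken (reactants):
  C-H: 4 × 429 = 1716
  C=C: 1 × 633 = 633
  O=O: 3 × 510 = 1530
  Σ(broken) = 3879 kJ
Bonds formed (products):
  C=O: 4 × 768 = 3072
  O-H: 4 × 480 = 1920
  Σ(formed) = 4992 kJ
ΔH = Σ(broken) − Σ(formed) = 3879 − 4992 = −1113 kJ
For 4× the reaction as written: 4 × (−1113) = −4452 kJ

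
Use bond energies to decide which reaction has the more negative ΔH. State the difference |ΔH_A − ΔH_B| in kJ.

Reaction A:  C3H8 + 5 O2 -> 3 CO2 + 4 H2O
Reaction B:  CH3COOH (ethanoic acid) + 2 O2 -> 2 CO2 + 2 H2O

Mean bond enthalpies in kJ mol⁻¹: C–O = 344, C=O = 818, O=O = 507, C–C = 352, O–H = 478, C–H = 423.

Reaction A, by 1200 kJ

Reaction A:
  Bonds broken (reactants):
    C–C: 2 × 352 = 704
    C–H: 8 × 423 = 3384
    O=O: 5 × 507 = 2535
    Σ(broken) = 6623 kJ
  Bonds formed (products):
    C=O: 6 × 818 = 4908
    O–H: 8 × 478 = 3824
    Σ(formed) = 8732 kJ
  ΔH_A = 6623 − 8732 = −2109 kJ
Reaction B:
  Bonds broken (reactants):
    C–C: 1 × 352 = 352
    C–H: 3 × 423 = 1269
    C–O: 1 × 344 = 344
    C=O: 1 × 818 = 818
    O–H: 1 × 478 = 478
    O=O: 2 × 507 = 1014
    Σ(broken) = 4275 kJ
  Bonds formed (products):
    C=O: 4 × 818 = 3272
    O–H: 4 × 478 = 1912
    Σ(formed) = 5184 kJ
  ΔH_B = 4275 − 5184 = −909 kJ
ΔH_A − ΔH_B = −1200 kJ, so reaction A has the more negative ΔH; |ΔH_A − ΔH_B| = 1200 kJ.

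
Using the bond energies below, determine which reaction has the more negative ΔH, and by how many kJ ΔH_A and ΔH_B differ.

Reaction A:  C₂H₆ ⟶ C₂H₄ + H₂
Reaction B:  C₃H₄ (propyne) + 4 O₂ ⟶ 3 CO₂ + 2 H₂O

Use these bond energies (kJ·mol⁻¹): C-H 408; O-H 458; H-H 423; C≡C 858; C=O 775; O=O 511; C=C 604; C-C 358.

Reaction B, by 1737 kJ

Reaction A:
  Bonds broken (reactants):
    C-C: 1 × 358 = 358
    C-H: 6 × 408 = 2448
    Σ(broken) = 2806 kJ
  Bonds formed (products):
    C-H: 4 × 408 = 1632
    C=C: 1 × 604 = 604
    H-H: 1 × 423 = 423
    Σ(formed) = 2659 kJ
  ΔH_A = 2806 − 2659 = +147 kJ
Reaction B:
  Bonds broken (reactants):
    C≡C: 1 × 858 = 858
    C-C: 1 × 358 = 358
    C-H: 4 × 408 = 1632
    O=O: 4 × 511 = 2044
    Σ(broken) = 4892 kJ
  Bonds formed (products):
    C=O: 6 × 775 = 4650
    O-H: 4 × 458 = 1832
    Σ(formed) = 6482 kJ
  ΔH_B = 4892 − 6482 = −1590 kJ
ΔH_A − ΔH_B = +1737 kJ, so reaction B has the more negative ΔH; |ΔH_A − ΔH_B| = 1737 kJ.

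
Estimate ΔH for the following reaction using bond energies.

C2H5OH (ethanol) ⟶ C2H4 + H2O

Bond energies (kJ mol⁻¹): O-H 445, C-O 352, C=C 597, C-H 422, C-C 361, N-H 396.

ΔH ≈ +93 kJ

Bonds broken (reactants):
  C-C: 1 × 361 = 361
  C-H: 5 × 422 = 2110
  C-O: 1 × 352 = 352
  O-H: 1 × 445 = 445
  Σ(broken) = 3268 kJ
Bonds formed (products):
  C-H: 4 × 422 = 1688
  C=C: 1 × 597 = 597
  O-H: 2 × 445 = 890
  Σ(formed) = 3175 kJ
ΔH = Σ(broken) − Σ(formed) = 3268 − 3175 = +93 kJ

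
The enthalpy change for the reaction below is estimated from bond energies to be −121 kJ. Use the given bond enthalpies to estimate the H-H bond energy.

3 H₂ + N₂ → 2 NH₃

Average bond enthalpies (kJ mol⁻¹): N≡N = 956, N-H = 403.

D(H-H) ≈ 447 kJ/mol

Let D be the H-H bond energy.
Σ(broken) = 3×D + 1×956 = 956 + 3D
Σ(formed) = 6×403 = 2418
ΔH = Σ(broken) − Σ(formed) = (956 + 3D) − (2418) = −1462 + 3D
Setting this equal to −121 kJ gives 3D = 1341, so D = 447 kJ/mol.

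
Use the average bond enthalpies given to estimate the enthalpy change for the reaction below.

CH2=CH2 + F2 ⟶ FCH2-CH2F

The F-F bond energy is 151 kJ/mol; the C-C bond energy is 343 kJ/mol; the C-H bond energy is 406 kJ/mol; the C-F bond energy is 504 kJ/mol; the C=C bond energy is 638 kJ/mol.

Bonds broken (reactants):
  C-H: 4 × 406 = 1624
  C=C: 1 × 638 = 638
  F-F: 1 × 151 = 151
  Σ(broken) = 2413 kJ
Bonds formed (products):
  C-C: 1 × 343 = 343
  C-F: 2 × 504 = 1008
  C-H: 4 × 406 = 1624
  Σ(formed) = 2975 kJ
ΔH = Σ(broken) − Σ(formed) = 2413 − 2975 = −562 kJ

ΔH ≈ −562 kJ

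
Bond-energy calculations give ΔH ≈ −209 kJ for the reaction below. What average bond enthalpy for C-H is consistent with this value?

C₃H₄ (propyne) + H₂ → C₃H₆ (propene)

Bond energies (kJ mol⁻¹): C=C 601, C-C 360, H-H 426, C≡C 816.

D(C-H) ≈ 425 kJ/mol

Let D be the C-H bond energy.
Σ(broken) = 1×816 + 1×360 + 4×D + 1×426 = 1602 + 4D
Σ(formed) = 1×360 + 6×D + 1×601 = 961 + 6D
ΔH = Σ(broken) − Σ(formed) = (1602 + 4D) − (961 + 6D) = +641 − 2D
Setting this equal to −209 kJ gives 2D = 850, so D = 425 kJ/mol.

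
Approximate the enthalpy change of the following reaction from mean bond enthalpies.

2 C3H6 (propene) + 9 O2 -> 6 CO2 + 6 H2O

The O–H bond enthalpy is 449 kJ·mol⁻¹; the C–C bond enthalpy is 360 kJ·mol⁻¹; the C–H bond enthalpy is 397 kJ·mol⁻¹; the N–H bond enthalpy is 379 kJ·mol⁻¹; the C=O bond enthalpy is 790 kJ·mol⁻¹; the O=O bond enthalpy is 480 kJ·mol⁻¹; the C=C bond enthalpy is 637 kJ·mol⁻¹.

ΔH ≈ −3790 kJ

Bonds broken (reactants):
  C–C: 2 × 360 = 720
  C–H: 12 × 397 = 4764
  C=C: 2 × 637 = 1274
  O=O: 9 × 480 = 4320
  Σ(broken) = 11078 kJ
Bonds formed (products):
  C=O: 12 × 790 = 9480
  O–H: 12 × 449 = 5388
  Σ(formed) = 14868 kJ
ΔH = Σ(broken) − Σ(formed) = 11078 − 14868 = −3790 kJ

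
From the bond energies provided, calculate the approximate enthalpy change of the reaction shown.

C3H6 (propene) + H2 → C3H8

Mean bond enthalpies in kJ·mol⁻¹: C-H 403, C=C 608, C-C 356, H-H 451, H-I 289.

Bonds broken (reactants):
  C-C: 1 × 356 = 356
  C-H: 6 × 403 = 2418
  C=C: 1 × 608 = 608
  H-H: 1 × 451 = 451
  Σ(broken) = 3833 kJ
Bonds formed (products):
  C-C: 2 × 356 = 712
  C-H: 8 × 403 = 3224
  Σ(formed) = 3936 kJ
ΔH = Σ(broken) − Σ(formed) = 3833 − 3936 = −103 kJ

ΔH ≈ −103 kJ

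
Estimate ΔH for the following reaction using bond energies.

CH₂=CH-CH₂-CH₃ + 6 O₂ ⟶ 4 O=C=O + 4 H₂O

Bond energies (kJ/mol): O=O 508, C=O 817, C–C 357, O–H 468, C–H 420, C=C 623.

Bonds broken (reactants):
  C–C: 2 × 357 = 714
  C–H: 8 × 420 = 3360
  C=C: 1 × 623 = 623
  O=O: 6 × 508 = 3048
  Σ(broken) = 7745 kJ
Bonds formed (products):
  C=O: 8 × 817 = 6536
  O–H: 8 × 468 = 3744
  Σ(formed) = 10280 kJ
ΔH = Σ(broken) − Σ(formed) = 7745 − 10280 = −2535 kJ

ΔH ≈ −2535 kJ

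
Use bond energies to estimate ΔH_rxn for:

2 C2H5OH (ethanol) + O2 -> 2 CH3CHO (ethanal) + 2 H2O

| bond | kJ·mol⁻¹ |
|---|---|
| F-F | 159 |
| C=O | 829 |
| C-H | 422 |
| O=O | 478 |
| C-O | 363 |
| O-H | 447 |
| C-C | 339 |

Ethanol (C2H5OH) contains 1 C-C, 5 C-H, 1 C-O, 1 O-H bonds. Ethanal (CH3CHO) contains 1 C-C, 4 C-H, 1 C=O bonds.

Bonds broken (reactants):
  C-C: 2 × 339 = 678
  C-H: 10 × 422 = 4220
  C-O: 2 × 363 = 726
  O-H: 2 × 447 = 894
  O=O: 1 × 478 = 478
  Σ(broken) = 6996 kJ
Bonds formed (products):
  C-C: 2 × 339 = 678
  C-H: 8 × 422 = 3376
  C=O: 2 × 829 = 1658
  O-H: 4 × 447 = 1788
  Σ(formed) = 7500 kJ
ΔH = Σ(broken) − Σ(formed) = 6996 − 7500 = −504 kJ

ΔH ≈ −504 kJ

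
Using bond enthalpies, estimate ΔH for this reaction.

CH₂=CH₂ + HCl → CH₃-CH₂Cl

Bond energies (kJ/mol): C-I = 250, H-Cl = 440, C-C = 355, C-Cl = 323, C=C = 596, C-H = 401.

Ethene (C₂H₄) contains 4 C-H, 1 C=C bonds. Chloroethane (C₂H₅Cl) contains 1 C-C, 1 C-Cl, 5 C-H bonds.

ΔH ≈ −43 kJ

Bonds broken (reactants):
  C-H: 4 × 401 = 1604
  C=C: 1 × 596 = 596
  H-Cl: 1 × 440 = 440
  Σ(broken) = 2640 kJ
Bonds formed (products):
  C-C: 1 × 355 = 355
  C-Cl: 1 × 323 = 323
  C-H: 5 × 401 = 2005
  Σ(formed) = 2683 kJ
ΔH = Σ(broken) − Σ(formed) = 2640 − 2683 = −43 kJ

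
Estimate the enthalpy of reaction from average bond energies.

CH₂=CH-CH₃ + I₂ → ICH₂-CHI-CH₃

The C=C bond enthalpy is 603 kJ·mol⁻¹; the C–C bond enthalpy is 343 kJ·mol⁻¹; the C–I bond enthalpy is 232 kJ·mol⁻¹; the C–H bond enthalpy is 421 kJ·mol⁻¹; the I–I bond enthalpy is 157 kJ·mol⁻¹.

ΔH ≈ −47 kJ

Bonds broken (reactants):
  C–C: 1 × 343 = 343
  C–H: 6 × 421 = 2526
  C=C: 1 × 603 = 603
  I–I: 1 × 157 = 157
  Σ(broken) = 3629 kJ
Bonds formed (products):
  C–C: 2 × 343 = 686
  C–H: 6 × 421 = 2526
  C–I: 2 × 232 = 464
  Σ(formed) = 3676 kJ
ΔH = Σ(broken) − Σ(formed) = 3629 − 3676 = −47 kJ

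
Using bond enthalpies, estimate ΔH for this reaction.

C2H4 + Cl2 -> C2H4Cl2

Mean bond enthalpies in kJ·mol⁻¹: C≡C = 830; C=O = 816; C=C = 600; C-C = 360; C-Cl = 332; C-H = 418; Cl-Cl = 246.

Bonds broken (reactants):
  C-H: 4 × 418 = 1672
  C=C: 1 × 600 = 600
  Cl-Cl: 1 × 246 = 246
  Σ(broken) = 2518 kJ
Bonds formed (products):
  C-C: 1 × 360 = 360
  C-Cl: 2 × 332 = 664
  C-H: 4 × 418 = 1672
  Σ(formed) = 2696 kJ
ΔH = Σ(broken) − Σ(formed) = 2518 − 2696 = −178 kJ

ΔH ≈ −178 kJ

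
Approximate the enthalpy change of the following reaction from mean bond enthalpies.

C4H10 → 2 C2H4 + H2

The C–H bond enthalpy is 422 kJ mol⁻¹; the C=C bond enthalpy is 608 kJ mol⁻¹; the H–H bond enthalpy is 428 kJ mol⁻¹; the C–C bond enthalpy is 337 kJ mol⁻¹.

ΔH ≈ +211 kJ

Bonds broken (reactants):
  C–C: 3 × 337 = 1011
  C–H: 10 × 422 = 4220
  Σ(broken) = 5231 kJ
Bonds formed (products):
  C–H: 8 × 422 = 3376
  C=C: 2 × 608 = 1216
  H–H: 1 × 428 = 428
  Σ(formed) = 5020 kJ
ΔH = Σ(broken) − Σ(formed) = 5231 − 5020 = +211 kJ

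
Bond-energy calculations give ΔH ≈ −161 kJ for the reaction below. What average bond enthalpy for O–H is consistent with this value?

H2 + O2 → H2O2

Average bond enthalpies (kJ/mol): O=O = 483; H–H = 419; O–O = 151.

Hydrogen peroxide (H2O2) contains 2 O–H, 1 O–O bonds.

D(O–H) ≈ 456 kJ/mol

Let D be the O–H bond energy.
Σ(broken) = 1×419 + 1×483 = 902
Σ(formed) = 2×D + 1×151 = 151 + 2D
ΔH = Σ(broken) − Σ(formed) = (902) − (151 + 2D) = +751 − 2D
Setting this equal to −161 kJ gives 2D = 912, so D = 456 kJ/mol.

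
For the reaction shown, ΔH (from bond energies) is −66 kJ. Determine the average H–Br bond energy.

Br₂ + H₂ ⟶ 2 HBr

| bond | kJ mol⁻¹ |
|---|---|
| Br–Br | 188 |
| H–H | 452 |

D(H–Br) ≈ 353 kJ/mol

Let D be the H–Br bond energy.
Σ(broken) = 1×188 + 1×452 = 640
Σ(formed) = 2×D = 2D
ΔH = Σ(broken) − Σ(formed) = (640) − (2D) = +640 − 2D
Setting this equal to −66 kJ gives 2D = 706, so D = 353 kJ/mol.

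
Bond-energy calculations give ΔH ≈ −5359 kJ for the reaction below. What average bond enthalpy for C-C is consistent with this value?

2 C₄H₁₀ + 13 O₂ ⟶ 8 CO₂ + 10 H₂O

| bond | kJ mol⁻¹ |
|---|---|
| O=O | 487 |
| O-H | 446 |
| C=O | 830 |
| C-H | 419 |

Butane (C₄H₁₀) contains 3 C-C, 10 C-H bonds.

D(C-C) ≈ 355 kJ/mol

Let D be the C-C bond energy.
Σ(broken) = 6×D + 20×419 + 13×487 = 14711 + 6D
Σ(formed) = 16×830 + 20×446 = 22200
ΔH = Σ(broken) − Σ(formed) = (14711 + 6D) − (22200) = −7489 + 6D
Setting this equal to −5359 kJ gives 6D = 2130, so D = 355 kJ/mol.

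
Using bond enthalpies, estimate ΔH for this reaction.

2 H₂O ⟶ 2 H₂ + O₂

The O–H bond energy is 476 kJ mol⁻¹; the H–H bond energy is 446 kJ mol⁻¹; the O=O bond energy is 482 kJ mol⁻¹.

Bonds broken (reactants):
  O–H: 4 × 476 = 1904
  Σ(broken) = 1904 kJ
Bonds formed (products):
  H–H: 2 × 446 = 892
  O=O: 1 × 482 = 482
  Σ(formed) = 1374 kJ
ΔH = Σ(broken) − Σ(formed) = 1904 − 1374 = +530 kJ

ΔH ≈ +530 kJ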